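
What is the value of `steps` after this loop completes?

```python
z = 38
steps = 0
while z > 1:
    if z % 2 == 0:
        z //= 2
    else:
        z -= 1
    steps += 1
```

Steps to reduce 38 to 1
`steps` takes the values: 0 → 1 → 2 → 3 → 4 → 5 → 6 → 7

Answer: 7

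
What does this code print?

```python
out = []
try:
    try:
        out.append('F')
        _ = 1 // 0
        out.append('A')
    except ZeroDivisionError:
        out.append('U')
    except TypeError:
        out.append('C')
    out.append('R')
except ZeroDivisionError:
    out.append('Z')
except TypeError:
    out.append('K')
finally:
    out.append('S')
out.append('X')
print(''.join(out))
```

Execution trace: 'F' (inner try body) → 'U' (inner except ZeroDivisionError) → 'R' (try body, no exception) → 'S' (finally) → 'X' (after the try/except). Output: FURSX

Answer: FURSX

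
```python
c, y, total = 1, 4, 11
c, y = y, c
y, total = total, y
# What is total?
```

Trace:
`c, y, total = 1, 4, 11` → c = 1; y = 4; total = 11
`c, y = y, c` → c = 4; y = 1
`y, total = total, y` → y = 11; total = 1
So total = 1

Answer: 1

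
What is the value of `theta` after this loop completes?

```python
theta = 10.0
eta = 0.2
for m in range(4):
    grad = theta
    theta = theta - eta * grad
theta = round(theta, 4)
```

Gradient descent: w = 10.0 * (1 - 0.2)^4
`theta` takes the values: 10.0 → 8.0 → 6.4 → 5.12 → 4.096

Answer: 4.096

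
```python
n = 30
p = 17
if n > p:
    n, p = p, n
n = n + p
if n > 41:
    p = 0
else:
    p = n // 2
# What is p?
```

Trace:
`n = 30` → n = 30
`p = 17` → p = 17
`if n > p: ...` → n > p is True → n = 17; p = 30
`n = n + p` → n = 47
`if n > 41: ...` → n > 41 is True → p = 0
So p = 0

Answer: 0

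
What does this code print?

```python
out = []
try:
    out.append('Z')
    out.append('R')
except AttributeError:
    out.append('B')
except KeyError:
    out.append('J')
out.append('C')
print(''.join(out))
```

Execution trace: 'Z' (try body) → 'R' (try body, no exception) → 'C' (after the try/except). Output: ZRC

Answer: ZRC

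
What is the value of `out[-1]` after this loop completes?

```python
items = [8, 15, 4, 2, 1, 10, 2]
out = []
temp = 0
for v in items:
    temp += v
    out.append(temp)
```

Cumulative sum ends at 42
`out` takes the values: [] → [8] → [8, 23] → [8, 23, 27] → [8, 23, 27, 29] → [8, 23, 27, 29, 30] → [8, 23, 27, 29, 30, 40] → [8, 23, 27, 29, 30, 40, 42]
So `out[-1]` = 42

Answer: 42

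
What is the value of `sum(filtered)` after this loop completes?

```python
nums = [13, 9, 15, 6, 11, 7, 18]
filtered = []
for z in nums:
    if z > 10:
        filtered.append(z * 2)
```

Sum of doubled values > 10
`filtered` takes the values: [] → [26] → [26, 30] → [26, 30, 22] → [26, 30, 22, 36]
So `sum(filtered)` = 114

Answer: 114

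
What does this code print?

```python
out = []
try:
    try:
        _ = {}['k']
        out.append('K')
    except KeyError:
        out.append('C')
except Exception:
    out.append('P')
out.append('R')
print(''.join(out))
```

Execution trace: 'C' (inner except KeyError) → 'R' (after the try/except). Output: CR

Answer: CR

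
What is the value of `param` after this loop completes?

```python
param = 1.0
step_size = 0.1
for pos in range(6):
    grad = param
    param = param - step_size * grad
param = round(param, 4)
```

Gradient descent: w = 1.0 * (1 - 0.1)^6
`param` takes the values: 1.0 → 0.9 → 0.81 → 0.729 → 0.6561 → 0.59049 → 0.531441 → 0.5314

Answer: 0.5314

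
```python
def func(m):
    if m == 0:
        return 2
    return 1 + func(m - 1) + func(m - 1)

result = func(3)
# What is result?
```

func(m) = 1 + 2·func(m-1), func(0)=2. Closed form: (2+1)·2^3 - 1 = 23.

Answer: 23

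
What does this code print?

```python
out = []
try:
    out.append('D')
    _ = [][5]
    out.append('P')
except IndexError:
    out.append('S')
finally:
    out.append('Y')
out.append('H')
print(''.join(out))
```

Execution trace: 'D' (try body) → 'S' (except IndexError) → 'Y' (finally) → 'H' (after the try/except). Output: DSYH

Answer: DSYH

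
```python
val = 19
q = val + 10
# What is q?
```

Trace:
`val = 19` → val = 19
`q = val + 10` → q = 29
So q = 29

Answer: 29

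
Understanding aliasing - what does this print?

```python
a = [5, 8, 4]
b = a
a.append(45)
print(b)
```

Key concept: basic list aliasing.
Step by step:
`a = [5, 8, 4]` → a = [5, 8, 4]
`b = a` → b = [5, 8, 4] (same object as a)
`a.append(45)` → a = [5, 8, 4, 45] (same object as b); b = [5, 8, 4, 45] (same object as a)
`print(b)` → prints [5, 8, 4, 45]

Answer: [5, 8, 4, 45]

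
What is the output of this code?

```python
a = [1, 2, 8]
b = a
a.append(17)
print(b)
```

Key concept: basic list aliasing.
Step by step:
`a = [1, 2, 8]` → a = [1, 2, 8]
`b = a` → b = [1, 2, 8] (same object as a)
`a.append(17)` → a = [1, 2, 8, 17] (same object as b); b = [1, 2, 8, 17] (same object as a)
`print(b)` → prints [1, 2, 8, 17]

Answer: [1, 2, 8, 17]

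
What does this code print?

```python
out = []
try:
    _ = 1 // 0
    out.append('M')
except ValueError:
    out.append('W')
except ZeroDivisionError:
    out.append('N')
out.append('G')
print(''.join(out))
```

Execution trace: 'N' (except ZeroDivisionError) → 'G' (after the try/except). Output: NG

Answer: NG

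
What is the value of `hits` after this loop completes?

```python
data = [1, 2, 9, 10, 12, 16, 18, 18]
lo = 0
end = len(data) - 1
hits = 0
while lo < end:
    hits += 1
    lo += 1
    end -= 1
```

Iterations until pointers meet (list length 8)
`hits` takes the values: 0 → 1 → 2 → 3 → 4

Answer: 4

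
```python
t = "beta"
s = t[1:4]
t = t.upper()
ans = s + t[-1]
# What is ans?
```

Trace:
`t = "beta"` → t = 'beta'
`s = t[1:4]` → s = 'eta'
`t = t.upper()` → t = 'BETA'
`ans = s + t[-1]` → ans = 'etaA'
So ans = 'etaA'

Answer: 'etaA'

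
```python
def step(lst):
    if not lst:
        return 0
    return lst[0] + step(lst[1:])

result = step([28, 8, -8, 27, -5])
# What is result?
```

28 + 8 + (-8) + 27 + (-5) + 0 = 50

Answer: 50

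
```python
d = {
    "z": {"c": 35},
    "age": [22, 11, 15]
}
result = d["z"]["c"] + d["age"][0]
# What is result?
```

Trace:
`d = { ...` → d = {'z': {'c': 35}, 'age': [22, 11, 15]}
`result = d["z"]["c"] + d["age"][0]` → result = 57
So result = 57

Answer: 57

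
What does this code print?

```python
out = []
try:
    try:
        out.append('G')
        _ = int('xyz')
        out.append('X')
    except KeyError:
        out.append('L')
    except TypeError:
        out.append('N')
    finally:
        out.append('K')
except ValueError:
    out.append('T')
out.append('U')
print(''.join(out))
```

Execution trace: 'G' (inner try body) → 'K' (inner finally) → 'T' (outer except ValueError) → 'U' (after the try/except). Output: GKTU

Answer: GKTU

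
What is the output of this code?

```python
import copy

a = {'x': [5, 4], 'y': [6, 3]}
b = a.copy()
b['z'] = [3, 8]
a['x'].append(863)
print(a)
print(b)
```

Key concept: shallow copy of dict with mutable values.
Step by step:
`a = {'x': [5, 4], 'y': [6, 3]}` → a = {'x': [5, 4], 'y': [6, 3]}
`b = a.copy()` → b = {'x': [5, 4], 'y': [6, 3]}
`b['z'] = [3, 8]` → b = {'x': [5, 4], 'y': [6, 3], 'z': [3, 8]}
`a['x'].append(863)` → a = {'x': [5, 4, 863], 'y': [6, 3]}; b = {'x': [5, 4, 863], 'y': [6, 3], 'z': [3, 8]}
`print(a)` → prints {'x': [5, 4, 863], 'y': [6, 3]}
`print(b)` → prints {'x': [5, 4, 863], 'y': [6, 3], 'z': [3, 8]}

Answer:
{'x': [5, 4, 863], 'y': [6, 3]}
{'x': [5, 4, 863], 'y': [6, 3], 'z': [3, 8]}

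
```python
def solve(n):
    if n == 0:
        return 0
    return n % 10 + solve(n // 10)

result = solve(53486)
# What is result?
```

Sum of digits of 53486: 6 + 8 + 4 + 3 + 5 = 26

Answer: 26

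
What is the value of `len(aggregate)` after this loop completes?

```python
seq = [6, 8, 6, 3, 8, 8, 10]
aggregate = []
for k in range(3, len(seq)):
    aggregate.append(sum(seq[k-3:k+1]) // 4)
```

Number of 4-element averages
`aggregate` takes the values: [] → [5] → [5, 6] → [5, 6, 6] → [5, 6, 6, 7]
So `len(aggregate)` = 4

Answer: 4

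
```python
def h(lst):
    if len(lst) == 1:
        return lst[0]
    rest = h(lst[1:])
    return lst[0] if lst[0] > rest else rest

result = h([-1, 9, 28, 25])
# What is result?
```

Recursive max over [-1, 9, 28, 25] = 28

Answer: 28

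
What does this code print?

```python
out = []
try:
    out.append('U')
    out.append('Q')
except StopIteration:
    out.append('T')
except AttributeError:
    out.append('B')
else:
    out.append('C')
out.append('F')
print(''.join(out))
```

Execution trace: 'U' (try body) → 'Q' (try body, no exception) → 'C' (else) → 'F' (after the try/except). Output: UQCF

Answer: UQCF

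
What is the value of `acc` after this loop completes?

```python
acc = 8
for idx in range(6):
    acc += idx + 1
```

Start at 8, add 1 to 6 = 29
`acc` takes the values: 8 → 9 → 11 → 14 → 18 → 23 → 29

Answer: 29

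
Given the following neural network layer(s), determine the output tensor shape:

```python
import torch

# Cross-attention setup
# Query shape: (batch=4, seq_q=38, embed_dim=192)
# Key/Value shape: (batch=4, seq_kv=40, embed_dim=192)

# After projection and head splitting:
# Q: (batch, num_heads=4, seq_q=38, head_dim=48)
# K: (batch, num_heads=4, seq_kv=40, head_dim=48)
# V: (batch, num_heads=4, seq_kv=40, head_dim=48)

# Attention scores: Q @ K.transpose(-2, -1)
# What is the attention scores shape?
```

Input: (4, 38, 192) -> Output: (4, 4, 38, 40)

Answer: (4, 4, 38, 40)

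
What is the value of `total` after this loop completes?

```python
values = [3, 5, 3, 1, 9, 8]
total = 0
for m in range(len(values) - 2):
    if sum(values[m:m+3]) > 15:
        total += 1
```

Count windows with sum > 15
`total` takes the values: 0 → 1

Answer: 1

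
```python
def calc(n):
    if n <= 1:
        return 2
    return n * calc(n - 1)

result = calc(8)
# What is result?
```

calc(8) = 8 * 7 * 6 * 5 * 4 * 3 * 2 * 2 = 80640

Answer: 80640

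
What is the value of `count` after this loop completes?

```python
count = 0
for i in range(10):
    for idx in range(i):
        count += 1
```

Triangle number: 0+1+2+...+9
`count` takes the values: 0 → 1 → 2 → 3 → 4 → 5 → 6 → 7 → 8 → 9 → 10 → 11 → 12 → 13 → 14 → 15 → 16 → 17 → 18 → 19 → 20 → 21 → 22 → 23 → 24 → 25 → 26 → 27 → 28 → 29 → … → 41 → 42 → 43 → 44 → 45

Answer: 45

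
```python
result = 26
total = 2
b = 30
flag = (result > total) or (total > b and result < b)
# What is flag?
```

Trace:
`result = 26` → result = 26
`total = 2` → total = 2
`b = 30` → b = 30
`flag = (result > total) or (total > b and result < b)` → flag = True
So flag = True

Answer: True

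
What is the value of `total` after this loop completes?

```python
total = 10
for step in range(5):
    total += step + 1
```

Start at 10, add 1 to 5 = 25
`total` takes the values: 10 → 11 → 13 → 16 → 20 → 25

Answer: 25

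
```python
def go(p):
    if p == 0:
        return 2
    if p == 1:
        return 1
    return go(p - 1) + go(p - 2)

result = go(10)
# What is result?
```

Build up from base cases: go(0)=2, go(1)=1, go(2)=3, go(3)=4, go(4)=7, go(5)=11, go(6)=18, ..., go(10)=123

Answer: 123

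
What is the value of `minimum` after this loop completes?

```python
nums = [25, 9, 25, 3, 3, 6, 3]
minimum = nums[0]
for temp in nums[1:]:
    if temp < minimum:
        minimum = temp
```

Minimum of [25, 9, 25, 3, 3, 6, 3]
`minimum` takes the values: 25 → 9 → 3

Answer: 3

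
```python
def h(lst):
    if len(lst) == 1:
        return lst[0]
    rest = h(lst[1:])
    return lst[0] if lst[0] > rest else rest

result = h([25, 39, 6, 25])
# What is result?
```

Recursive max over [25, 39, 6, 25] = 39

Answer: 39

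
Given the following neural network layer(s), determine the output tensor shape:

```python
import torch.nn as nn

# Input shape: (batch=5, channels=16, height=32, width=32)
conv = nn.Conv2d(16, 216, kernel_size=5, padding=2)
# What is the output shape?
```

Input: (5, 16, 32, 32) -> Output: (5, 216, 32, 32)

Answer: (5, 216, 32, 32)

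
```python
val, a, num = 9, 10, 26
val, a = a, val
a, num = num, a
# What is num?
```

Trace:
`val, a, num = 9, 10, 26` → val = 9; a = 10; num = 26
`val, a = a, val` → val = 10; a = 9
`a, num = num, a` → a = 26; num = 9
So num = 9

Answer: 9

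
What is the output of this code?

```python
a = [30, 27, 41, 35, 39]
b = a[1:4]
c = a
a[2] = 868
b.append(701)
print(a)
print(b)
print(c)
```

Key concept: slice vs alias.
Step by step:
`a = [30, 27, 41, 35, 39]` → a = [30, 27, 41, 35, 39]
`b = a[1:4]` → b = [27, 41, 35]
`c = a` → c = [30, 27, 41, 35, 39] (same object as a)
`a[2] = 868` → a = [30, 27, 868, 35, 39] (same object as c); c = [30, 27, 868, 35, 39] (same object as a)
`b.append(701)` → b = [27, 41, 35, 701]
`print(a)` → prints [30, 27, 868, 35, 39]
`print(b)` → prints [27, 41, 35, 701]
`print(c)` → prints [30, 27, 868, 35, 39]

Answer:
[30, 27, 868, 35, 39]
[27, 41, 35, 701]
[30, 27, 868, 35, 39]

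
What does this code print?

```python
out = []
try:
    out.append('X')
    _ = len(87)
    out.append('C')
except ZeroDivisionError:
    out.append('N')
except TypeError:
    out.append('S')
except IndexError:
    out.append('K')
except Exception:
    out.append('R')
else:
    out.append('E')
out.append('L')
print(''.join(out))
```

Execution trace: 'X' (try body) → 'S' (except TypeError) → 'L' (after the try/except). Output: XSL

Answer: XSL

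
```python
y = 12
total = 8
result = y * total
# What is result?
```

Trace:
`y = 12` → y = 12
`total = 8` → total = 8
`result = y * total` → result = 96
So result = 96

Answer: 96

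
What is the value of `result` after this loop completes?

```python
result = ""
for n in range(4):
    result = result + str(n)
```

Concatenate digits 0 to 3
`result` takes the values: "" → "0" → "01" → "012" → "0123"

Answer: "0123"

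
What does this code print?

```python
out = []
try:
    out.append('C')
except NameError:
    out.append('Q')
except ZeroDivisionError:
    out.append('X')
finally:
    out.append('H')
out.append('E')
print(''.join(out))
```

Execution trace: 'C' (try body, no exception) → 'H' (finally) → 'E' (after the try/except). Output: CHE

Answer: CHE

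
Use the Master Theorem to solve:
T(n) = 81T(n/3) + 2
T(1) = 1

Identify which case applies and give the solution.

a=81, b=3, f(n)=2. log_3(81) = 4. Since c=0 < 4, Case 1 applies: T(n) = Θ(n^log_b(a)) = O(n^4).

Answer: O(n^4) - Case 1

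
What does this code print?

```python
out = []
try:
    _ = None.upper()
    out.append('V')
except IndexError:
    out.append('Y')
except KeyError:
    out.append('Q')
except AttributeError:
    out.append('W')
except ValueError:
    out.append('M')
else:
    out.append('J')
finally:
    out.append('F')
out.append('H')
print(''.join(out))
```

Execution trace: 'W' (except AttributeError) → 'F' (finally) → 'H' (after the try/except). Output: WFH

Answer: WFH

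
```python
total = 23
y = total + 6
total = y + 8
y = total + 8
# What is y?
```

Trace:
`total = 23` → total = 23
`y = total + 6` → y = 29
`total = y + 8` → total = 37
`y = total + 8` → y = 45
So y = 45

Answer: 45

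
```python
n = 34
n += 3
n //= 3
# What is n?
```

Trace:
`n = 34` → n = 34
`n += 3` → n = 37
`n //= 3` → n = 12
So n = 12

Answer: 12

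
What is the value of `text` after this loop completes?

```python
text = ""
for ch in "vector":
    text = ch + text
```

Reverse 'vector'
`text` takes the values: "" → "v" → "ev" → "cev" → "tcev" → "otcev" → "rotcev"

Answer: "rotcev"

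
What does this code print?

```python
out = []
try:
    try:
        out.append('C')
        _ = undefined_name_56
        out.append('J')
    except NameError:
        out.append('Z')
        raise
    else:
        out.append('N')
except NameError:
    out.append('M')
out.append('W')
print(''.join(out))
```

Execution trace: 'C' (inner try body) → 'Z' (inner except NameError) → 'M' (outer except NameError) → 'W' (after the try/except). Output: CZMW

Answer: CZMW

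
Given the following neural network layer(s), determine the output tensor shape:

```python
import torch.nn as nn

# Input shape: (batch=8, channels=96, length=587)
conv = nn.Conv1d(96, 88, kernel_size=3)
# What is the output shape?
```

Input: (8, 96, 587) -> Output: (8, 88, 585)

Answer: (8, 88, 585)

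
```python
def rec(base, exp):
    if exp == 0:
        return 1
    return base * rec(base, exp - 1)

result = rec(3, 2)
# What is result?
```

rec(3, 2) = 3 * 3 = 9

Answer: 9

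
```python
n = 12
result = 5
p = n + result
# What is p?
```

Trace:
`n = 12` → n = 12
`result = 5` → result = 5
`p = n + result` → p = 17
So p = 17

Answer: 17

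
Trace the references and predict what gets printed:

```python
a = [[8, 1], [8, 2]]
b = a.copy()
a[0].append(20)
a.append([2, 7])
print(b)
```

Key concept: shallow copy with nested lists.
Step by step:
`a = [[8, 1], [8, 2]]` → a = [[8, 1], [8, 2]]
`b = a.copy()` → b = [[8, 1], [8, 2]]
`a[0].append(20)` → a = [[8, 1, 20], [8, 2]]; b = [[8, 1, 20], [8, 2]]
`a.append([2, 7])` → a = [[8, 1, 20], [8, 2], [2, 7]]
`print(b)` → prints [[8, 1, 20], [8, 2]]

Answer: [[8, 1, 20], [8, 2]]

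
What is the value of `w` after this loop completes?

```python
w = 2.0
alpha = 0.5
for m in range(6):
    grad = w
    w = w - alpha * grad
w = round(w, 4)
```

Gradient descent: w = 2.0 * (1 - 0.5)^6
`w` takes the values: 2.0 → 1.0 → 0.5 → 0.25 → 0.125 → 0.0625 → 0.03125 → 0.0312

Answer: 0.0312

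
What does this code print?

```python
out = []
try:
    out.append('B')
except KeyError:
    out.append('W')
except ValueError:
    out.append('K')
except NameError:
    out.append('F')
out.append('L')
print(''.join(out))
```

Execution trace: 'B' (try body, no exception) → 'L' (after the try/except). Output: BL

Answer: BL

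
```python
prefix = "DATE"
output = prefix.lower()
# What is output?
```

Trace:
`prefix = "DATE"` → prefix = 'DATE'
`output = prefix.lower()` → output = 'date'
So output = 'date'

Answer: 'date'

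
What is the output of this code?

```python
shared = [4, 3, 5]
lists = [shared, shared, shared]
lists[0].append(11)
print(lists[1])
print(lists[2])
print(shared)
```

Key concept: list of same reference.
Step by step:
`shared = [4, 3, 5]` → shared = [4, 3, 5]
`lists = [shared, shared, shared]` → lists = [[4, 3, 5], [4, 3, 5], [4, 3, 5]]
`lists[0].append(11)` → shared = [4, 3, 5, 11]; lists = [[4, 3, 5, 11], [4, 3, 5, 11], [4, 3, 5, 11]]
`print(lists[1])` → prints [4, 3, 5, 11]
`print(lists[2])` → prints [4, 3, 5, 11]
`print(shared)` → prints [4, 3, 5, 11]

Answer:
[4, 3, 5, 11]
[4, 3, 5, 11]
[4, 3, 5, 11]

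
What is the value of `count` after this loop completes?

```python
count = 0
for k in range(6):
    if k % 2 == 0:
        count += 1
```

Count numbers divisible by 2 in range(6)
`count` takes the values: 0 → 1 → 2 → 3

Answer: 3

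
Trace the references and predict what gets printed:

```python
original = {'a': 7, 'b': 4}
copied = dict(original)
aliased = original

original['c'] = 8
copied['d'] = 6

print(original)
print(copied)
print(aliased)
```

Key concept: dict() creates copy, assignment creates alias.
Step by step:
`original = {'a': 7, 'b': 4}` → original = {'a': 7, 'b': 4}
`copied = dict(original)` → copied = {'a': 7, 'b': 4}
`aliased = original` → aliased = {'a': 7, 'b': 4} (same object as original)
`original['c'] = 8` → original = {'a': 7, 'b': 4, 'c': 8} (same object as aliased); aliased = {'a': 7, 'b': 4, 'c': 8} (same object as original)
`copied['d'] = 6` → copied = {'a': 7, 'b': 4, 'd': 6}
`print(original)` → prints {'a': 7, 'b': 4, 'c': 8}
`print(copied)` → prints {'a': 7, 'b': 4, 'd': 6}
`print(aliased)` → prints {'a': 7, 'b': 4, 'c': 8}

Answer:
{'a': 7, 'b': 4, 'c': 8}
{'a': 7, 'b': 4, 'd': 6}
{'a': 7, 'b': 4, 'c': 8}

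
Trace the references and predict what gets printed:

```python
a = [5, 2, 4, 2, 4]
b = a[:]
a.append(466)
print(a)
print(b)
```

Key concept: slice [:] creates copy.
Step by step:
`a = [5, 2, 4, 2, 4]` → a = [5, 2, 4, 2, 4]
`b = a[:]` → b = [5, 2, 4, 2, 4]
`a.append(466)` → a = [5, 2, 4, 2, 4, 466]
`print(a)` → prints [5, 2, 4, 2, 4, 466]
`print(b)` → prints [5, 2, 4, 2, 4]

Answer:
[5, 2, 4, 2, 4, 466]
[5, 2, 4, 2, 4]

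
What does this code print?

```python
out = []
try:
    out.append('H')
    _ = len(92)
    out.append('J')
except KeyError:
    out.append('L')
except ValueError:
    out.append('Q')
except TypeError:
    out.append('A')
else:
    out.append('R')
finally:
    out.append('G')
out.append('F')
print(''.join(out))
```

Execution trace: 'H' (try body) → 'A' (except TypeError) → 'G' (finally) → 'F' (after the try/except). Output: HAGF

Answer: HAGF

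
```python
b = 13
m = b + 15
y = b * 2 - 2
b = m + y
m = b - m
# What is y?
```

Trace:
`b = 13` → b = 13
`m = b + 15` → m = 28
`y = b * 2 - 2` → y = 24
`b = m + y` → b = 52
`m = b - m` → m = 24
So y = 24

Answer: 24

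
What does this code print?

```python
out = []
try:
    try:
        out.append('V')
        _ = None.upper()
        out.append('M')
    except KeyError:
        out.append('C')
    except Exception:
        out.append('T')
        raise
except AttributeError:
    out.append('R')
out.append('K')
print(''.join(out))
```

Execution trace: 'V' (inner try body) → 'T' (inner except Exception) → 'R' (outer except AttributeError) → 'K' (after the try/except). Output: VTRK

Answer: VTRK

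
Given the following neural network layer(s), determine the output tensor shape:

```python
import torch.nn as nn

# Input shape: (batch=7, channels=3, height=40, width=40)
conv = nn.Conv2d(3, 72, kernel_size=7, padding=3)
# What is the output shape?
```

Input: (7, 3, 40, 40) -> Output: (7, 72, 40, 40)

Answer: (7, 72, 40, 40)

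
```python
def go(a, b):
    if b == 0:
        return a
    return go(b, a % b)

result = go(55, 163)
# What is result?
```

go(55, 163) -> go(163, 55) -> go(55, 53) -> go(53, 2) -> go(2, 1) -> go(1, 0) -> 1

Answer: 1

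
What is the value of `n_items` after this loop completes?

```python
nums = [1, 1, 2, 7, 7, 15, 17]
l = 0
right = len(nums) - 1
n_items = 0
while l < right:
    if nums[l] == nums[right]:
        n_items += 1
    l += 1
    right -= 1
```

Count matching pairs from ends
`n_items` takes the values: 0

Answer: 0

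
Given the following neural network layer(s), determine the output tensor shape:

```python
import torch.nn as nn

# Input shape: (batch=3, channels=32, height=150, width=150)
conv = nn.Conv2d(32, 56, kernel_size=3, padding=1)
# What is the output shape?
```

Input: (3, 32, 150, 150) -> Output: (3, 56, 150, 150)

Answer: (3, 56, 150, 150)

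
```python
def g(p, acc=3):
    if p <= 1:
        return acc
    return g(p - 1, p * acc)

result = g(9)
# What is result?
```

Accumulator trace (n, acc): (9, 3) -> (8, 27) -> (7, 216) -> (6, 1512) -> (5, 9072) -> (4, 45360) -> (3, 181440) -> (2, 544320) -> (1, 1088640) -> return 1088640

Answer: 1088640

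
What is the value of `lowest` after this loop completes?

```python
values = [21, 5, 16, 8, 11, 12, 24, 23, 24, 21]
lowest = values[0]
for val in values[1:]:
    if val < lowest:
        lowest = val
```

Minimum of [21, 5, 16, 8, 11, 12, 24, 23, 24, 21]
`lowest` takes the values: 21 → 5

Answer: 5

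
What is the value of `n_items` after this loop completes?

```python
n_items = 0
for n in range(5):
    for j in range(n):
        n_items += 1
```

Triangle number: 0+1+2+...+4
`n_items` takes the values: 0 → 1 → 2 → 3 → 4 → 5 → 6 → 7 → 8 → 9 → 10

Answer: 10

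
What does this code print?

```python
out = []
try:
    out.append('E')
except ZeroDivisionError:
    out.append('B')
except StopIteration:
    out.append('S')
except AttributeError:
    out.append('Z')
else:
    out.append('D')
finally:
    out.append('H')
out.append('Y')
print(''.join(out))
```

Execution trace: 'E' (try body, no exception) → 'D' (else) → 'H' (finally) → 'Y' (after the try/except). Output: EDHY

Answer: EDHY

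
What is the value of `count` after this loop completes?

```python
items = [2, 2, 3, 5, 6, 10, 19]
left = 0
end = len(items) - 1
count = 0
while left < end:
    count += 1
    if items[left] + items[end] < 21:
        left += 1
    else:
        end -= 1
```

Steps to find pair summing to 21
`count` takes the values: 0 → 1 → 2 → 3 → 4 → 5 → 6

Answer: 6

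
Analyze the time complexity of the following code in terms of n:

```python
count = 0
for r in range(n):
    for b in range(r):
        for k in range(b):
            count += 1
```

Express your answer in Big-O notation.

Each loop level contributes: n × n × n. Multiplying the contributions gives O(n^3).

Answer: O(n^3)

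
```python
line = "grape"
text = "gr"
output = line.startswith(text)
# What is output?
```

Trace:
`line = "grape"` → line = 'grape'
`text = "gr"` → text = 'gr'
`output = line.startswith(text)` → output = True
So output = True

Answer: True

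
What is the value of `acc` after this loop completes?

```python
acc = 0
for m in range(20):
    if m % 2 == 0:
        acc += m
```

Sum of even numbers 0 to 19
`acc` takes the values: 0 → 2 → 6 → 12 → 20 → 30 → 42 → 56 → 72 → 90

Answer: 90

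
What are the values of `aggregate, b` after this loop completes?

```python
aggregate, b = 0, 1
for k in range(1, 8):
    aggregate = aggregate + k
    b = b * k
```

Sum and factorial of 1 to 7
`aggregate, b` takes the values: (0, 1) → (1, 1) → (3, 1) → (3, 2) → (6, 2) → (6, 6) → (10, 6) → (10, 24) → (15, 24) → (15, 120) → (21, 120) → (21, 720) → (28, 720) → (28, 5040)

Answer: 28, 5040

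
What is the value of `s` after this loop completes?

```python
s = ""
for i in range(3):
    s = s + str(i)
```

Concatenate digits 0 to 2
`s` takes the values: "" → "0" → "01" → "012"

Answer: "012"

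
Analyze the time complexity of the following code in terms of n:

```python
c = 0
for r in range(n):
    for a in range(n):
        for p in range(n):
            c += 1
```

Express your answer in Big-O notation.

Each loop level contributes: n × n × n. Multiplying the contributions gives O(n^3).

Answer: O(n^3)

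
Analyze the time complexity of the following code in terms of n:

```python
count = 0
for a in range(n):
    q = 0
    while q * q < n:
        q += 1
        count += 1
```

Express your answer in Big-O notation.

Each loop level contributes: n × √n. Multiplying the contributions gives O(n√n).

Answer: O(n√n)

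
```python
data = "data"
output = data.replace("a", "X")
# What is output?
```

Trace:
`data = "data"` → data = 'data'
`output = data.replace("a", "X")` → output = 'dXtX'
So output = 'dXtX'

Answer: 'dXtX'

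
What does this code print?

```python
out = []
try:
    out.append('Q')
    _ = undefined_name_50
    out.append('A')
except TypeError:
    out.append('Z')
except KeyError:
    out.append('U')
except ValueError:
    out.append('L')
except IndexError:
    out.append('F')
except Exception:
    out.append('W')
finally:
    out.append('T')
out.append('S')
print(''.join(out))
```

Execution trace: 'Q' (try body) → 'W' (except Exception) → 'T' (finally) → 'S' (after the try/except). Output: QWTS

Answer: QWTS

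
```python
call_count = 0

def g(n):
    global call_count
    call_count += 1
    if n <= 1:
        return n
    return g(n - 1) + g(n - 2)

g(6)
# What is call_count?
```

Calls(n) = 1 + Calls(n-1) + Calls(n-2); Calls(0)=Calls(1)=1. For n=6 this gives 25.

Answer: 25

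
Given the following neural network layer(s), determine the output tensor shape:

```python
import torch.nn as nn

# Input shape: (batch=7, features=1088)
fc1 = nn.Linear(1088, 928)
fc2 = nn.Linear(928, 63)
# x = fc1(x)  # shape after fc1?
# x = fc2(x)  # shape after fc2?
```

Input: (7, 1088) -> after fc1: (7, 928) -> Output: (7, 63)

Answer: (7, 63)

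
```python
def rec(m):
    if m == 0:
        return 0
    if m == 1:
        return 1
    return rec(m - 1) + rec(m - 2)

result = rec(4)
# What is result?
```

Build up from base cases: rec(0)=0, rec(1)=1, rec(2)=1, rec(3)=2, rec(4)=3

Answer: 3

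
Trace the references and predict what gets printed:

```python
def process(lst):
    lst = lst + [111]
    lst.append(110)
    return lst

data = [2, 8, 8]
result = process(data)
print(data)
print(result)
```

Key concept: rebinding parameter vs mutation.
Step by step:
`data = [2, 8, 8]` → data = [2, 8, 8]
`result = process(data)` → result = [2, 8, 8, 111, 110]
`print(data)` → prints [2, 8, 8]
`print(result)` → prints [2, 8, 8, 111, 110]

Answer:
[2, 8, 8]
[2, 8, 8, 111, 110]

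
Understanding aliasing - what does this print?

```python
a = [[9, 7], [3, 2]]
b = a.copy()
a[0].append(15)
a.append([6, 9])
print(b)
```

Key concept: shallow copy with nested lists.
Step by step:
`a = [[9, 7], [3, 2]]` → a = [[9, 7], [3, 2]]
`b = a.copy()` → b = [[9, 7], [3, 2]]
`a[0].append(15)` → a = [[9, 7, 15], [3, 2]]; b = [[9, 7, 15], [3, 2]]
`a.append([6, 9])` → a = [[9, 7, 15], [3, 2], [6, 9]]
`print(b)` → prints [[9, 7, 15], [3, 2]]

Answer: [[9, 7, 15], [3, 2]]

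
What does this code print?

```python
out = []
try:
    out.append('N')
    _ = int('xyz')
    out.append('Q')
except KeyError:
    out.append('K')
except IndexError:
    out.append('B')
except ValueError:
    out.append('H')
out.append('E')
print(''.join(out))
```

Execution trace: 'N' (try body) → 'H' (except ValueError) → 'E' (after the try/except). Output: NHE

Answer: NHE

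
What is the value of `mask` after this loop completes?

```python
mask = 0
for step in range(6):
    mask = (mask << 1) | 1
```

Build 6 consecutive 1-bits: 0b111111
`mask` takes the values: 0 → 1 → 3 → 7 → 15 → 31 → 63

Answer: 63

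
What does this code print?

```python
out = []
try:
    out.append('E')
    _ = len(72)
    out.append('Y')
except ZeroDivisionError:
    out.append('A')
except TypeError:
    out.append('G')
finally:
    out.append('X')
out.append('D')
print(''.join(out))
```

Execution trace: 'E' (try body) → 'G' (except TypeError) → 'X' (finally) → 'D' (after the try/except). Output: EGXD

Answer: EGXD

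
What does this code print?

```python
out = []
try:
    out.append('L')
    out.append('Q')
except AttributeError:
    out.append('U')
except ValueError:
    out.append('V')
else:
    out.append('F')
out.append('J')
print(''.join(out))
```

Execution trace: 'L' (try body) → 'Q' (try body, no exception) → 'F' (else) → 'J' (after the try/except). Output: LQFJ

Answer: LQFJ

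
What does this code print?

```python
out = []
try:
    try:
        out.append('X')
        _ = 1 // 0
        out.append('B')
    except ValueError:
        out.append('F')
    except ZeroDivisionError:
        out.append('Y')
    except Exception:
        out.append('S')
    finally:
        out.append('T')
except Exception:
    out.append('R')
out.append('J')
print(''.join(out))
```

Execution trace: 'X' (inner try body) → 'Y' (inner except ZeroDivisionError) → 'T' (inner finally) → 'J' (after the try/except). Output: XYTJ

Answer: XYTJ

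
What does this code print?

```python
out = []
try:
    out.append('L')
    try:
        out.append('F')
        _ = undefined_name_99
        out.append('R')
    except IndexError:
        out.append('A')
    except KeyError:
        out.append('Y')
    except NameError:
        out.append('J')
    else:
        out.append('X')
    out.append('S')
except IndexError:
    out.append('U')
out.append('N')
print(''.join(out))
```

Execution trace: 'L' (try body) → 'F' (inner try body) → 'J' (inner except NameError) → 'S' (try body, no exception) → 'N' (after the try/except). Output: LFJSN

Answer: LFJSN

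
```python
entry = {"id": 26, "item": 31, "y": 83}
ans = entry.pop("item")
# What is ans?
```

Trace:
`entry = {"id": 26, "item": 31, "y": 83}` → entry = {'id': 26, 'item': 31, 'y': 83}
`ans = entry.pop("item")` → entry = {'id': 26, 'y': 83}; ans = 31
So ans = 31

Answer: 31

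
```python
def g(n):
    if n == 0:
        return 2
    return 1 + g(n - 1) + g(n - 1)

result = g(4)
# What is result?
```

g(n) = 1 + 2·g(n-1), g(0)=2. Closed form: (2+1)·2^4 - 1 = 47.

Answer: 47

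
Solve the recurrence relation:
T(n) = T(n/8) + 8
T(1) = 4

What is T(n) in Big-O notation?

Each step divides n by 8 and adds 8. After log_8(n) steps we reach T(1)=4. So T(n) = 8·log_8(n) + 4 = O(log n).

Answer: O(log n)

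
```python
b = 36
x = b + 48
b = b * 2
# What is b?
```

Trace:
`b = 36` → b = 36
`x = b + 48` → x = 84
`b = b * 2` → b = 72
So b = 72

Answer: 72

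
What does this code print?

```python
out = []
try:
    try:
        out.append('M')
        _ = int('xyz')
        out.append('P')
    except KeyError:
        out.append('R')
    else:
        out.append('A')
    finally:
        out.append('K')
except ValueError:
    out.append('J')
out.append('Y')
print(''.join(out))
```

Execution trace: 'M' (try body) → 'K' (finally) → 'J' (outer except ValueError) → 'Y' (after the try/except). Output: MKJY

Answer: MKJY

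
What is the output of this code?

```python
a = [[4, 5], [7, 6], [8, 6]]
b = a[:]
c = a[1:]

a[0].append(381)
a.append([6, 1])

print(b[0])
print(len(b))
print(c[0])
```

Key concept: slice with nested mutation.
Step by step:
`a = [[4, 5], [7, 6], [8, 6]]` → a = [[4, 5], [7, 6], [8, 6]]
`b = a[:]` → b = [[4, 5], [7, 6], [8, 6]]
`c = a[1:]` → c = [[7, 6], [8, 6]]
`a[0].append(381)` → a = [[4, 5, 381], [7, 6], [8, 6]]; b = [[4, 5, 381], [7, 6], [8, 6]]
`a.append([6, 1])` → a = [[4, 5, 381], [7, 6], [8, 6], [6, 1]]
`print(b[0])` → prints [4, 5, 381]
`print(len(b))` → prints 3
`print(c[0])` → prints [7, 6]

Answer:
[4, 5, 381]
3
[7, 6]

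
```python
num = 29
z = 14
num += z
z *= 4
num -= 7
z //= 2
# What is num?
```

Trace:
`num = 29` → num = 29
`z = 14` → z = 14
`num += z` → num = 43
`z *= 4` → z = 56
`num -= 7` → num = 36
`z //= 2` → z = 28
So num = 36

Answer: 36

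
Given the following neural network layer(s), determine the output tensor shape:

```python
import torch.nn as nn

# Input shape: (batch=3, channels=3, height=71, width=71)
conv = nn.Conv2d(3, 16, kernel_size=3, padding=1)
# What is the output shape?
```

Input: (3, 3, 71, 71) -> Output: (3, 16, 71, 71)

Answer: (3, 16, 71, 71)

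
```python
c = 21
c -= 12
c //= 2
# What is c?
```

Trace:
`c = 21` → c = 21
`c -= 12` → c = 9
`c //= 2` → c = 4
So c = 4

Answer: 4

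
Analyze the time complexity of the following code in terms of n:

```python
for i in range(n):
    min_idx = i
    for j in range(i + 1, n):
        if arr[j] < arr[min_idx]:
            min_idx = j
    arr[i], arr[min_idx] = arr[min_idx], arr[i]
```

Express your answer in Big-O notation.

This is Selection sort. Time complexity: O(n²).

Answer: O(n²)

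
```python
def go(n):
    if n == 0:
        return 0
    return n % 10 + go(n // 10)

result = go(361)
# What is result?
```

Sum of digits of 361: 1 + 6 + 3 = 10

Answer: 10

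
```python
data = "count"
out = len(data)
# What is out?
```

Trace:
`data = "count"` → data = 'count'
`out = len(data)` → out = 5
So out = 5

Answer: 5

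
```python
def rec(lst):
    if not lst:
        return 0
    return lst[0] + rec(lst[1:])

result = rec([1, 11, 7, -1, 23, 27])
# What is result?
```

1 + 11 + 7 + (-1) + 23 + 27 + 0 = 68

Answer: 68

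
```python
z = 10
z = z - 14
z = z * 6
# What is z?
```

Trace:
`z = 10` → z = 10
`z = z - 14` → z = -4
`z = z * 6` → z = -24
So z = -24

Answer: -24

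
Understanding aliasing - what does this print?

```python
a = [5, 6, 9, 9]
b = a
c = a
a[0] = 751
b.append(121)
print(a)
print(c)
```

Key concept: multiple aliases.
Step by step:
`a = [5, 6, 9, 9]` → a = [5, 6, 9, 9]
`b = a` → b = [5, 6, 9, 9] (same object as a)
`c = a` → c = [5, 6, 9, 9] (same object as a, b)
`a[0] = 751` → a = [751, 6, 9, 9] (same object as b, c); b = [751, 6, 9, 9] (same object as a, c); c = [751, 6, 9, 9] (same object as a, b)
`b.append(121)` → a = [751, 6, 9, 9, 121] (same object as b, c); b = [751, 6, 9, 9, 121] (same object as a, c); c = [751, 6, 9, 9, 121] (same object as a, b)
`print(a)` → prints [751, 6, 9, 9, 121]
`print(c)` → prints [751, 6, 9, 9, 121]

Answer:
[751, 6, 9, 9, 121]
[751, 6, 9, 9, 121]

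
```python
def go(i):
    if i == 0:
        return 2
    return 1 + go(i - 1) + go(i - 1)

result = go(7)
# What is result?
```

go(i) = 1 + 2·go(i-1), go(0)=2. Closed form: (2+1)·2^7 - 1 = 383.

Answer: 383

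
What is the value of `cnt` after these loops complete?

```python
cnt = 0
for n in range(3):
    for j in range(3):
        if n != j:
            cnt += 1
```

3² - 3 (exclude diagonal)
`cnt` takes the values: 0 → 1 → 2 → 3 → 4 → 5 → 6

Answer: 6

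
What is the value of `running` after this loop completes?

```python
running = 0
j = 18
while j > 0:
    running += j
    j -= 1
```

Sum 18 down to 1
`running` takes the values: 0 → 18 → 35 → 51 → 66 → 80 → 93 → 105 → 116 → 126 → 135 → 143 → 150 → 156 → 161 → 165 → 168 → 170 → 171

Answer: 171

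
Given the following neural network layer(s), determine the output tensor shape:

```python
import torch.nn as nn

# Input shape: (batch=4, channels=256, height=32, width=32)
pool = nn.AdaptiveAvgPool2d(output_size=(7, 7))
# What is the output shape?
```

Input: (4, 256, 32, 32) -> Output: (4, 256, 7, 7)

Answer: (4, 256, 7, 7)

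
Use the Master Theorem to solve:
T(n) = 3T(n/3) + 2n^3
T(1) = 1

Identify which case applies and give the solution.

a=3, b=3, f(n)=2n^3. log_3(3) = 1. Since c=3 > 1 and the regularity condition holds (3(n/3)^3 = (3/3^3)n^3 with 3/3^3 < 1), Case 3 applies: T(n) = Θ(f(n)) = O(n^3).

Answer: O(n^3) - Case 3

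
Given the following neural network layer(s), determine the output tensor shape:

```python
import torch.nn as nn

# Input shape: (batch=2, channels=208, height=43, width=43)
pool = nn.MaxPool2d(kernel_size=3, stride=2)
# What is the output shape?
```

Input: (2, 208, 43, 43) -> Output: (2, 208, 21, 21)

Answer: (2, 208, 21, 21)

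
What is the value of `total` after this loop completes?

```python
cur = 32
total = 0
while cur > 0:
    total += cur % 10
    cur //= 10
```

Sum digits of 32
`total` takes the values: 0 → 2 → 5

Answer: 5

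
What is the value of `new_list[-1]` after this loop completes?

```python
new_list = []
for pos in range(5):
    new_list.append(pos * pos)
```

Last element of squares 0 to 4
`new_list` takes the values: [] → [0] → [0, 1] → [0, 1, 4] → [0, 1, 4, 9] → [0, 1, 4, 9, 16]
So `new_list[-1]` = 16

Answer: 16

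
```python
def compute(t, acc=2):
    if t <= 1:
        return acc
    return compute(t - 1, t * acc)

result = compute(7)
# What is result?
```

Accumulator trace (n, acc): (7, 2) -> (6, 14) -> (5, 84) -> (4, 420) -> (3, 1680) -> (2, 5040) -> (1, 10080) -> return 10080

Answer: 10080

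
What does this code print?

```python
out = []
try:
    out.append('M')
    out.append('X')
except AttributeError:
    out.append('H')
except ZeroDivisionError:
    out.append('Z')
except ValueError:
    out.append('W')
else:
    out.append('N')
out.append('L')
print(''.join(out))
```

Execution trace: 'M' (try body) → 'X' (try body, no exception) → 'N' (else) → 'L' (after the try/except). Output: MXNL

Answer: MXNL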